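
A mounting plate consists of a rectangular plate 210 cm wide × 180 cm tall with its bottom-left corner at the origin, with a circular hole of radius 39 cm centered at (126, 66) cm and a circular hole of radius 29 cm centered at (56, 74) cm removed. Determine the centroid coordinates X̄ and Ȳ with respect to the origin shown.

Part | A | x̄ᵢ | ȳᵢ | A·x̄ᵢ | A·ȳᵢ
plate | 37800.00 | 105.00 | 90.00 | 3969000.00 | 3402000.00
hole 1 | -4778.36 | 126.00 | 66.00 | -602073.67 | -315371.92
hole 2 | -2642.08 | 56.00 | 74.00 | -147956.45 | -195513.88
Σ | 30379.56 |  |  | 3218969.89 | 2891114.20
X̄ = 3218969.89 / 30379.56 = 105.96 cm
Ȳ = 2891114.20 / 30379.56 = 95.17 cm

X̄ = 105.96 cm, Ȳ = 95.17 cm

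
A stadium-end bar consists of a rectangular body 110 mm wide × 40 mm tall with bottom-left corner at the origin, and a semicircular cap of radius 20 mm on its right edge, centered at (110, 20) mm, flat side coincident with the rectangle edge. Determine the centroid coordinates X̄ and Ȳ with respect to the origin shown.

X̄ = 62.93 mm, Ȳ = 20.00 mm

rectangular body: A = 110 × 40 = 4400.00, centroid at (55.00, 20.00).
semicircular end: A = ½π·20² = 628.32, centroid at (118.49, 20.00).
ΣA = 5028.32 mm², ΣAX̄ = 316448.37 mm³, ΣAȲ = 100566.37 mm³.
X̄ = 316448.37/5028.32 = 62.93 mm; Ȳ = 100566.37/5028.32 = 20.00 mm.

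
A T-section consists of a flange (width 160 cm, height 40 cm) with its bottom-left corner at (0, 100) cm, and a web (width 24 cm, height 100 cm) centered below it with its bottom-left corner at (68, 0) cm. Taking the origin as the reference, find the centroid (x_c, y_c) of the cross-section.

web: A = 24 × 100 = 2400.00, centroid at (80.00, 50.00).
flange: A = 160 × 40 = 6400.00, centroid at (80.00, 120.00).
ΣA = 8800.00 cm²
ΣAx_c = (2400.00)(80.00) + (6400.00)(80.00) = 704000.00 cm³
ΣAy_c = (2400.00)(50.00) + (6400.00)(120.00) = 888000.00 cm³
x_c = 704000.00 / 8800.00 = 80.00 cm
y_c = 888000.00 / 8800.00 = 100.91 cm

x_c = 80.00 cm, y_c = 100.91 cm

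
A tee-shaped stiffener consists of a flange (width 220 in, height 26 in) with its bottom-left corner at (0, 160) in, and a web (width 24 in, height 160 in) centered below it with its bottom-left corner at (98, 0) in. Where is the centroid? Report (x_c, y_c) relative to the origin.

x_c = 110.00 in, y_c = 135.64 in

web: A = 24 × 160 = 3840.00, centroid at (110.00, 80.00).
flange: A = 220 × 26 = 5720.00, centroid at (110.00, 173.00).
ΣA = 9560.00 in², ΣAx_c = 1051600.00 in³, ΣAy_c = 1296760.00 in³.
x_c = 1051600.00/9560.00 = 110.00 in; y_c = 1296760.00/9560.00 = 135.64 in.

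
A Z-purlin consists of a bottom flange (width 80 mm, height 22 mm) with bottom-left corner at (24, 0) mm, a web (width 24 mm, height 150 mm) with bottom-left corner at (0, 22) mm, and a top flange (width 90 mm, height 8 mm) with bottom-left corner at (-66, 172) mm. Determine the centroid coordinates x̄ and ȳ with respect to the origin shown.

x̄ = 23.14 mm, ȳ = 81.46 mm

Part | A | x̄ᵢ | ȳᵢ | A·x̄ᵢ | A·ȳᵢ
bottom flange | 1760.00 | 64.00 | 11.00 | 112640.00 | 19360.00
web | 3600.00 | 12.00 | 97.00 | 43200.00 | 349200.00
top flange | 720.00 | -21.00 | 176.00 | -15120.00 | 126720.00
Σ | 6080.00 |  |  | 140720.00 | 495280.00
x̄ = 140720.00 / 6080.00 = 23.14 mm
ȳ = 495280.00 / 6080.00 = 81.46 mm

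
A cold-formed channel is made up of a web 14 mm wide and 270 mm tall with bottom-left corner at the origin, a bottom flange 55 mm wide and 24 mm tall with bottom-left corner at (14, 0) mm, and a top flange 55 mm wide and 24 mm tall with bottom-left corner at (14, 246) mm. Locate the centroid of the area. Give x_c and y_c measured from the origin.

Part | A | x̄ᵢ | ȳᵢ | A·x̄ᵢ | A·ȳᵢ
web | 3780.00 | 7.00 | 135.00 | 26460.00 | 510300.00
bottom flange | 1320.00 | 41.50 | 12.00 | 54780.00 | 15840.00
top flange | 1320.00 | 41.50 | 258.00 | 54780.00 | 340560.00
Σ | 6420.00 |  |  | 136020.00 | 866700.00
x_c = 136020.00 / 6420.00 = 21.19 mm
y_c = 866700.00 / 6420.00 = 135.00 mm

x_c = 21.19 mm, y_c = 135.00 mm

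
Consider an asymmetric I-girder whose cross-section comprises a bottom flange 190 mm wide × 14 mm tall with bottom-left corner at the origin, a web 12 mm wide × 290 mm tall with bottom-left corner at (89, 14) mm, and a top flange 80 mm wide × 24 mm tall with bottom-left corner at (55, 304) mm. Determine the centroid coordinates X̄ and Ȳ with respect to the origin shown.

Part | A | x̄ᵢ | ȳᵢ | A·x̄ᵢ | A·ȳᵢ
bottom flange | 2660.00 | 95.00 | 7.00 | 252700.00 | 18620.00
web | 3480.00 | 95.00 | 159.00 | 330600.00 | 553320.00
top flange | 1920.00 | 95.00 | 316.00 | 182400.00 | 606720.00
Σ | 8060.00 |  |  | 765700.00 | 1178660.00
X̄ = 765700.00 / 8060.00 = 95.00 mm
Ȳ = 1178660.00 / 8060.00 = 146.24 mm

X̄ = 95.00 mm, Ȳ = 146.24 mm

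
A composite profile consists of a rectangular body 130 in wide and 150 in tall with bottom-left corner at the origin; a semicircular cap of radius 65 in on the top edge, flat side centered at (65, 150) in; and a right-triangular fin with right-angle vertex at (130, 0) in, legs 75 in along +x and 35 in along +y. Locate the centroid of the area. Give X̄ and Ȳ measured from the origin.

X̄ = 69.30 in, Ȳ = 96.77 in

Part | A | x̄ᵢ | ȳᵢ | A·x̄ᵢ | A·ȳᵢ
rectangular body | 19500.00 | 65.00 | 75.00 | 1267500.00 | 1462500.00
semicircular top | 6636.61 | 65.00 | 177.59 | 431379.94 | 1178575.51
triangular fin | 1312.50 | 155.00 | 11.67 | 203437.50 | 15312.50
Σ | 27449.11 |  |  | 1902317.44 | 2656388.01
X̄ = 1902317.44 / 27449.11 = 69.30 in
Ȳ = 2656388.01 / 27449.11 = 96.77 in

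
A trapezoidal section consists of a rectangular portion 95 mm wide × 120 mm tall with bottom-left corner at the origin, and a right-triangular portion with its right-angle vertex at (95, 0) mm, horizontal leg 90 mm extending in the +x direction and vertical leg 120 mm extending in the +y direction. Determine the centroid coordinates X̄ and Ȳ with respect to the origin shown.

X̄ = 72.41 mm, Ȳ = 53.57 mm

Part | A | x̄ᵢ | ȳᵢ | A·x̄ᵢ | A·ȳᵢ
rectangular portion | 11400.00 | 47.50 | 60.00 | 541500.00 | 684000.00
triangular portion | 5400.00 | 125.00 | 40.00 | 675000.00 | 216000.00
Σ | 16800.00 |  |  | 1216500.00 | 900000.00
X̄ = 1216500.00 / 16800.00 = 72.41 mm
Ȳ = 900000.00 / 16800.00 = 53.57 mm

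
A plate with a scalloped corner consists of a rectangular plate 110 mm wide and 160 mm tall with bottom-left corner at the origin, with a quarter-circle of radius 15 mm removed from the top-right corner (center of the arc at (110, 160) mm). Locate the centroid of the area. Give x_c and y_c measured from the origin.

plate: A = 110 × 160 = 17600.00, centroid at (55.00, 80.00).
removed quarter-circle: A = −¼π·15² = -176.71, centroid at (103.63, 153.63).
ΣA = 17423.29 mm²
ΣAx_c = (17600.00)(55.00) + (-176.71)(103.63) = 949686.40 mm³
ΣAy_c = (17600.00)(80.00) + (-176.71)(153.63) = 1380850.67 mm³
x_c = 949686.40 / 17423.29 = 54.51 mm
y_c = 1380850.67 / 17423.29 = 79.25 mm

x_c = 54.51 mm, y_c = 79.25 mm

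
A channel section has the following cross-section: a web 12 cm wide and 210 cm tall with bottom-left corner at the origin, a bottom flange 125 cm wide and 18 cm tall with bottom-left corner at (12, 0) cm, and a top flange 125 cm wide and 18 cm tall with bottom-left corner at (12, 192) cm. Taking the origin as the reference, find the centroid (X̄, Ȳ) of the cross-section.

Part | A | x̄ᵢ | ȳᵢ | A·x̄ᵢ | A·ȳᵢ
web | 2520.00 | 6.00 | 105.00 | 15120.00 | 264600.00
bottom flange | 2250.00 | 74.50 | 9.00 | 167625.00 | 20250.00
top flange | 2250.00 | 74.50 | 201.00 | 167625.00 | 452250.00
Σ | 7020.00 |  |  | 350370.00 | 737100.00
X̄ = 350370.00 / 7020.00 = 49.91 cm
Ȳ = 737100.00 / 7020.00 = 105.00 cm

X̄ = 49.91 cm, Ȳ = 105.00 cm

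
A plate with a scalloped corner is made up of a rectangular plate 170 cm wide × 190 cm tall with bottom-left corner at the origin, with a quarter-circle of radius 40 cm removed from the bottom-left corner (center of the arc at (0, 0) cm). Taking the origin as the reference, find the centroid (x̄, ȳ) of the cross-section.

Part | A | x̄ᵢ | ȳᵢ | A·x̄ᵢ | A·ȳᵢ
plate | 32300.00 | 85.00 | 95.00 | 2745500.00 | 3068500.00
removed quarter-circle | -1256.64 | 16.98 | 16.98 | -21333.33 | -21333.33
Σ | 31043.36 |  |  | 2724166.67 | 3047166.67
x̄ = 2724166.67 / 31043.36 = 87.75 cm
ȳ = 3047166.67 / 31043.36 = 98.16 cm

x̄ = 87.75 cm, ȳ = 98.16 cm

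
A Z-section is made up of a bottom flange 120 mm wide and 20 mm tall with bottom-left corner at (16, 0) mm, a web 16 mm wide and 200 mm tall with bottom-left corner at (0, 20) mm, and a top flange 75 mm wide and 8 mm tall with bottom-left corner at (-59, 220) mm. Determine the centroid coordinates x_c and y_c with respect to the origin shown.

x_c = 31.47 mm, y_c = 87.48 mm

bottom flange: A = 120 × 20 = 2400.00, centroid at (76.00, 10.00).
web: A = 16 × 200 = 3200.00, centroid at (8.00, 120.00).
top flange: A = 75 × 8 = 600.00, centroid at (-21.50, 224.00).
ΣA = 6200.00 mm²
ΣAx_c = (2400.00)(76.00) + (3200.00)(8.00) + (600.00)(-21.50) = 195100.00 mm³
ΣAy_c = (2400.00)(10.00) + (3200.00)(120.00) + (600.00)(224.00) = 542400.00 mm³
x_c = 195100.00 / 6200.00 = 31.47 mm
y_c = 542400.00 / 6200.00 = 87.48 mm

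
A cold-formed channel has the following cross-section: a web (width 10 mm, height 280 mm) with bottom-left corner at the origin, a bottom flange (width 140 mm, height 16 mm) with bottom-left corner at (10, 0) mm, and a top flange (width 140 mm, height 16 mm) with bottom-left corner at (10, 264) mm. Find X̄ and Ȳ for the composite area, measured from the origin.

Part | A | x̄ᵢ | ȳᵢ | A·x̄ᵢ | A·ȳᵢ
web | 2800.00 | 5.00 | 140.00 | 14000.00 | 392000.00
bottom flange | 2240.00 | 80.00 | 8.00 | 179200.00 | 17920.00
top flange | 2240.00 | 80.00 | 272.00 | 179200.00 | 609280.00
Σ | 7280.00 |  |  | 372400.00 | 1019200.00
X̄ = 372400.00 / 7280.00 = 51.15 mm
Ȳ = 1019200.00 / 7280.00 = 140.00 mm

X̄ = 51.15 mm, Ȳ = 140.00 mm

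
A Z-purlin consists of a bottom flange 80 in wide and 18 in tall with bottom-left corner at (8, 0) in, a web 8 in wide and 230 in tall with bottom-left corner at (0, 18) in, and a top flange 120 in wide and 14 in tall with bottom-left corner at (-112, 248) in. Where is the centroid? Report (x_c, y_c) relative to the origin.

x_c = -2.19 in, y_c = 138.32 in

bottom flange: A = 80 × 18 = 1440.00, centroid at (48.00, 9.00).
web: A = 8 × 230 = 1840.00, centroid at (4.00, 133.00).
top flange: A = 120 × 14 = 1680.00, centroid at (-52.00, 255.00).
ΣA = 4960.00 in²
ΣAx_c = (1440.00)(48.00) + (1840.00)(4.00) + (1680.00)(-52.00) = -10880.00 in³
ΣAy_c = (1440.00)(9.00) + (1840.00)(133.00) + (1680.00)(255.00) = 686080.00 in³
x_c = -10880.00 / 4960.00 = -2.19 in
y_c = 686080.00 / 4960.00 = 138.32 in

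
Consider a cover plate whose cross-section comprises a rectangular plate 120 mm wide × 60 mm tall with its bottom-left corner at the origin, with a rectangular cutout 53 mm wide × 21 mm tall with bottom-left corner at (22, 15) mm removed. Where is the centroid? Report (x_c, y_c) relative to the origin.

plate: A = 120 × 60 = 7200.00, centroid at (60.00, 30.00).
hole: A = −(53 × 21) = -1113.00, centroid at (48.50, 25.50).
ΣA = 6087.00 mm², ΣAx_c = 378019.50 mm³, ΣAy_c = 187618.50 mm³.
x_c = 378019.50/6087.00 = 62.10 mm; y_c = 187618.50/6087.00 = 30.82 mm.

x_c = 62.10 mm, y_c = 30.82 mm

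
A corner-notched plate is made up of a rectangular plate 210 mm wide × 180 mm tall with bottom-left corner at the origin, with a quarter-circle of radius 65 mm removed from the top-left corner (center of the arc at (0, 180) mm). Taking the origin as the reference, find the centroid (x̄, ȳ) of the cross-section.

plate: A = 210 × 180 = 37800.00, centroid at (105.00, 90.00).
removed quarter-circle: A = −¼π·65² = -3318.31, centroid at (27.59, 152.41).
ΣA = 34481.69 mm², ΣAx̄ = 3877458.33 mm³, ΣAȳ = 2896246.36 mm³.
x̄ = 3877458.33/34481.69 = 112.45 mm; ȳ = 2896246.36/34481.69 = 83.99 mm.

x̄ = 112.45 mm, ȳ = 83.99 mm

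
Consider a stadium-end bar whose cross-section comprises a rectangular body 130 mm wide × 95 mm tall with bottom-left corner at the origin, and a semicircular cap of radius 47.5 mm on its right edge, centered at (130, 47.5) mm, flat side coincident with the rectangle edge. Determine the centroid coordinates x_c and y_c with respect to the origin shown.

rectangular body: A = 130 × 95 = 12350.00, centroid at (65.00, 47.50).
semicircular end: A = ½π·47.5² = 3544.11, centroid at (150.16, 47.50).
ΣA = 15894.11 mm²
ΣAx_c = (12350.00)(65.00) + (3544.11)(150.16) = 1334932.11 mm³
ΣAy_c = (12350.00)(47.50) + (3544.11)(47.50) = 754970.19 mm³
x_c = 1334932.11 / 15894.11 = 83.99 mm
y_c = 754970.19 / 15894.11 = 47.50 mm

x_c = 83.99 mm, y_c = 47.50 mm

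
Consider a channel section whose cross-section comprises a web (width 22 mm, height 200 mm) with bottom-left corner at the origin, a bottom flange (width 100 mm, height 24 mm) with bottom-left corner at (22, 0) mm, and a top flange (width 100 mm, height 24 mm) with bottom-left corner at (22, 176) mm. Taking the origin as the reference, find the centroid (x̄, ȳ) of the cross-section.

Part | A | x̄ᵢ | ȳᵢ | A·x̄ᵢ | A·ȳᵢ
web | 4400.00 | 11.00 | 100.00 | 48400.00 | 440000.00
bottom flange | 2400.00 | 72.00 | 12.00 | 172800.00 | 28800.00
top flange | 2400.00 | 72.00 | 188.00 | 172800.00 | 451200.00
Σ | 9200.00 |  |  | 394000.00 | 920000.00
x̄ = 394000.00 / 9200.00 = 42.83 mm
ȳ = 920000.00 / 9200.00 = 100.00 mm

x̄ = 42.83 mm, ȳ = 100.00 mm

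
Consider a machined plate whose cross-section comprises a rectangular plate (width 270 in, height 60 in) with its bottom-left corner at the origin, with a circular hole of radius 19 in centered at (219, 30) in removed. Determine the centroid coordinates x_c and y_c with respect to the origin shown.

x_c = 128.68 in, y_c = 30.00 in

Part | A | x̄ᵢ | ȳᵢ | A·x̄ᵢ | A·ȳᵢ
plate | 16200.00 | 135.00 | 30.00 | 2187000.00 | 486000.00
hole | -1134.11 | 219.00 | 30.00 | -248371.17 | -34023.45
Σ | 15065.89 |  |  | 1938628.83 | 451976.55
x_c = 1938628.83 / 15065.89 = 128.68 in
y_c = 451976.55 / 15065.89 = 30.00 in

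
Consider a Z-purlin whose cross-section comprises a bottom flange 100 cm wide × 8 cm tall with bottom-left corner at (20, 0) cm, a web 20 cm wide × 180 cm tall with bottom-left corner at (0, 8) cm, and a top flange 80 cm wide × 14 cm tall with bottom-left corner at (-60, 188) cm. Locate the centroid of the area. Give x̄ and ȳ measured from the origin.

x̄ = 12.61 cm, ȳ = 104.06 cm

Part | A | x̄ᵢ | ȳᵢ | A·x̄ᵢ | A·ȳᵢ
bottom flange | 800.00 | 70.00 | 4.00 | 56000.00 | 3200.00
web | 3600.00 | 10.00 | 98.00 | 36000.00 | 352800.00
top flange | 1120.00 | -20.00 | 195.00 | -22400.00 | 218400.00
Σ | 5520.00 |  |  | 69600.00 | 574400.00
x̄ = 69600.00 / 5520.00 = 12.61 cm
ȳ = 574400.00 / 5520.00 = 104.06 cm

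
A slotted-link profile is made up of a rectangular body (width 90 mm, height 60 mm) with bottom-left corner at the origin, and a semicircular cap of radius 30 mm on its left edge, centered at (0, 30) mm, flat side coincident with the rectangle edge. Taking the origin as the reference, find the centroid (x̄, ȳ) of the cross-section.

x̄ = 33.02 mm, ȳ = 30.00 mm

rectangular body: A = 90 × 60 = 5400.00, centroid at (45.00, 30.00).
semicircular end: A = ½π·30² = 1413.72, centroid at (-12.73, 30.00).
ΣA = 6813.72 mm², ΣAx̄ = 225000.00 mm³, ΣAȳ = 204411.50 mm³.
x̄ = 225000.00/6813.72 = 33.02 mm; ȳ = 204411.50/6813.72 = 30.00 mm.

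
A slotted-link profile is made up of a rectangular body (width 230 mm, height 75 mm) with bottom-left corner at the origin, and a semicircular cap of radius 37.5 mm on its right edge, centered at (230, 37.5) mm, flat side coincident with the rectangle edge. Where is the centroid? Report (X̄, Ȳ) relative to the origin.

X̄ = 129.86 mm, Ȳ = 37.50 mm

rectangular body: A = 230 × 75 = 17250.00, centroid at (115.00, 37.50).
semicircular end: A = ½π·37.5² = 2208.93, centroid at (245.92, 37.50).
ΣA = 19458.93 mm²
ΣAX̄ = (17250.00)(115.00) + (2208.93)(245.92) = 2526960.69 mm³
ΣAȲ = (17250.00)(37.50) + (2208.93)(37.50) = 729709.96 mm³
X̄ = 2526960.69 / 19458.93 = 129.86 mm
Ȳ = 729709.96 / 19458.93 = 37.50 mm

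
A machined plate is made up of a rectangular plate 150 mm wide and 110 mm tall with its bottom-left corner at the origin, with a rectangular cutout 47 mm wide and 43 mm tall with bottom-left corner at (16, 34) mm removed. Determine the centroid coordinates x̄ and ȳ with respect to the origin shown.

x̄ = 79.96 mm, ȳ = 54.93 mm

Part | A | x̄ᵢ | ȳᵢ | A·x̄ᵢ | A·ȳᵢ
plate | 16500.00 | 75.00 | 55.00 | 1237500.00 | 907500.00
hole | -2021.00 | 39.50 | 55.50 | -79829.50 | -112165.50
Σ | 14479.00 |  |  | 1157670.50 | 795334.50
x̄ = 1157670.50 / 14479.00 = 79.96 mm
ȳ = 795334.50 / 14479.00 = 54.93 mm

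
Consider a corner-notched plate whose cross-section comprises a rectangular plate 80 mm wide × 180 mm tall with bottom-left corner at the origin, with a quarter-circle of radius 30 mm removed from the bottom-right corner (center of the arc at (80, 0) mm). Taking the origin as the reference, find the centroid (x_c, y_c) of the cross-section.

x_c = 38.59 mm, y_c = 93.99 mm

Part | A | x̄ᵢ | ȳᵢ | A·x̄ᵢ | A·ȳᵢ
plate | 14400.00 | 40.00 | 90.00 | 576000.00 | 1296000.00
removed quarter-circle | -706.86 | 67.27 | 12.73 | -47548.67 | -9000.00
Σ | 13693.14 |  |  | 528451.33 | 1287000.00
x_c = 528451.33 / 13693.14 = 38.59 mm
y_c = 1287000.00 / 13693.14 = 93.99 mm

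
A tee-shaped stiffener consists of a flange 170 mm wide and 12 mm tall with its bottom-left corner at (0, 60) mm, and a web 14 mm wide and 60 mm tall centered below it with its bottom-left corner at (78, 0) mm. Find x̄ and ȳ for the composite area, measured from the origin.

web: A = 14 × 60 = 840.00, centroid at (85.00, 30.00).
flange: A = 170 × 12 = 2040.00, centroid at (85.00, 66.00).
ΣA = 2880.00 mm²
ΣAx̄ = (840.00)(85.00) + (2040.00)(85.00) = 244800.00 mm³
ΣAȳ = (840.00)(30.00) + (2040.00)(66.00) = 159840.00 mm³
x̄ = 244800.00 / 2880.00 = 85.00 mm
ȳ = 159840.00 / 2880.00 = 55.50 mm

x̄ = 85.00 mm, ȳ = 55.50 mm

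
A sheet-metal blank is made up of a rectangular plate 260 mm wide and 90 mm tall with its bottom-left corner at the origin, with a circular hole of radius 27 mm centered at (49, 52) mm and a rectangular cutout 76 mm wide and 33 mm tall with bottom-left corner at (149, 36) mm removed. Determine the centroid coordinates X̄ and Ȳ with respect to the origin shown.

X̄ = 132.29 mm, Ȳ = 43.13 mm

plate: A = 260 × 90 = 23400.00, centroid at (130.00, 45.00).
hole 1: A = −π·27² = -2290.22, centroid at (49.00, 52.00).
hole 2: A = −(76 × 33) = -2508.00, centroid at (187.00, 52.50).
ΣA = 18601.78 mm²
ΣAX̄ = (23400.00)(130.00) + (-2290.22)(49.00) + (-2508.00)(187.00) = 2460783.17 mm³
ΣAȲ = (23400.00)(45.00) + (-2290.22)(52.00) + (-2508.00)(52.50) = 802238.51 mm³
X̄ = 2460783.17 / 18601.78 = 132.29 mm
Ȳ = 802238.51 / 18601.78 = 43.13 mm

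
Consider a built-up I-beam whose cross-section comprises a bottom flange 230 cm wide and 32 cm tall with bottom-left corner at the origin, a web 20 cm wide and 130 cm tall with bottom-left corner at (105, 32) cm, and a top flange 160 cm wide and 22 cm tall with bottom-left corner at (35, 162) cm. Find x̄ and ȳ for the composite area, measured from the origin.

bottom flange: A = 230 × 32 = 7360.00, centroid at (115.00, 16.00).
web: A = 20 × 130 = 2600.00, centroid at (115.00, 97.00).
top flange: A = 160 × 22 = 3520.00, centroid at (115.00, 173.00).
ΣA = 13480.00 cm²
ΣAx̄ = (7360.00)(115.00) + (2600.00)(115.00) + (3520.00)(115.00) = 1550200.00 cm³
ΣAȳ = (7360.00)(16.00) + (2600.00)(97.00) + (3520.00)(173.00) = 978920.00 cm³
x̄ = 1550200.00 / 13480.00 = 115.00 cm
ȳ = 978920.00 / 13480.00 = 72.62 cm

x̄ = 115.00 cm, ȳ = 72.62 cm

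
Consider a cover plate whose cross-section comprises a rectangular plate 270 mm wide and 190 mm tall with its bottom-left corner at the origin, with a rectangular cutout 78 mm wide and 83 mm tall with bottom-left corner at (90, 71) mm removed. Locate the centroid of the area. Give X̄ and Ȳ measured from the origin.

X̄ = 135.87 mm, Ȳ = 92.47 mm

plate: A = 270 × 190 = 51300.00, centroid at (135.00, 95.00).
hole: A = −(78 × 83) = -6474.00, centroid at (129.00, 112.50).
ΣA = 44826.00 mm², ΣAX̄ = 6090354.00 mm³, ΣAȲ = 4145175.00 mm³.
X̄ = 6090354.00/44826.00 = 135.87 mm; Ȳ = 4145175.00/44826.00 = 92.47 mm.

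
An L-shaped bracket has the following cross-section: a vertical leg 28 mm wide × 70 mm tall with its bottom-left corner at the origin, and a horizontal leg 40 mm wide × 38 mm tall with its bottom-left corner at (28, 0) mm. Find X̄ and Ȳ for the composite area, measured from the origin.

X̄ = 28.85 mm, Ȳ = 28.01 mm

vertical leg: A = 28 × 70 = 1960.00, centroid at (14.00, 35.00).
horizontal leg: A = 40 × 38 = 1520.00, centroid at (48.00, 19.00).
ΣA = 3480.00 mm², ΣAX̄ = 100400.00 mm³, ΣAȲ = 97480.00 mm³.
X̄ = 100400.00/3480.00 = 28.85 mm; Ȳ = 97480.00/3480.00 = 28.01 mm.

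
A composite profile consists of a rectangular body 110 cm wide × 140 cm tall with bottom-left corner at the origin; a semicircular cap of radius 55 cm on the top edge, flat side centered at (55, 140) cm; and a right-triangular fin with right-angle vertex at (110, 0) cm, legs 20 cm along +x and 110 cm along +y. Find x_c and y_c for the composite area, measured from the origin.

rectangular body: A = 110 × 140 = 15400.00, centroid at (55.00, 70.00).
semicircular top: A = ½π·55² = 4751.66, centroid at (55.00, 163.34).
triangular fin: A = ½·20·110 = 1100.00, centroid at (116.67, 36.67).
ΣA = 21251.66 cm²
ΣAx_c = (15400.00)(55.00) + (4751.66)(55.00) + (1100.00)(116.67) = 1236674.57 cm³
ΣAy_c = (15400.00)(70.00) + (4751.66)(163.34) + (1100.00)(36.67) = 1894482.24 cm³
x_c = 1236674.57 / 21251.66 = 58.19 cm
y_c = 1894482.24 / 21251.66 = 89.15 cm

x_c = 58.19 cm, y_c = 89.15 cm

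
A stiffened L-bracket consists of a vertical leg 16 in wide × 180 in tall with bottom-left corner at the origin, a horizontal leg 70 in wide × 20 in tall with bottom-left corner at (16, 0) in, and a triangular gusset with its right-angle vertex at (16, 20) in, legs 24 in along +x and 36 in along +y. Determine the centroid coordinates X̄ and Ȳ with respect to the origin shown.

vertical leg: A = 16 × 180 = 2880.00, centroid at (8.00, 90.00).
horizontal leg: A = 70 × 20 = 1400.00, centroid at (51.00, 10.00).
gusset: A = ½·24·36 = 432.00, centroid at (24.00, 32.00).
ΣA = 4712.00 in²
ΣAX̄ = (2880.00)(8.00) + (1400.00)(51.00) + (432.00)(24.00) = 104808.00 in³
ΣAȲ = (2880.00)(90.00) + (1400.00)(10.00) + (432.00)(32.00) = 287024.00 in³
X̄ = 104808.00 / 4712.00 = 22.24 in
Ȳ = 287024.00 / 4712.00 = 60.91 in

X̄ = 22.24 in, Ȳ = 60.91 in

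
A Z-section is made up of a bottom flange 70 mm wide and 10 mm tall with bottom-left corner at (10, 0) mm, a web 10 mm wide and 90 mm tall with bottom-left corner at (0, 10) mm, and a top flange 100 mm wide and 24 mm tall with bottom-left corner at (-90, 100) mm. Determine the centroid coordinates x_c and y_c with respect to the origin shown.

bottom flange: A = 70 × 10 = 700.00, centroid at (45.00, 5.00).
web: A = 10 × 90 = 900.00, centroid at (5.00, 55.00).
top flange: A = 100 × 24 = 2400.00, centroid at (-40.00, 112.00).
ΣA = 4000.00 mm², ΣAx_c = -60000.00 mm³, ΣAy_c = 321800.00 mm³.
x_c = -60000.00/4000.00 = -15.00 mm; y_c = 321800.00/4000.00 = 80.45 mm.

x_c = -15.00 mm, y_c = 80.45 mm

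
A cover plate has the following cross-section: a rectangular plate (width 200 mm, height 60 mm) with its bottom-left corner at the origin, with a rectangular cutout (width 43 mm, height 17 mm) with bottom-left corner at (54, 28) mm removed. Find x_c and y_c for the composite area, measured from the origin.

plate: A = 200 × 60 = 12000.00, centroid at (100.00, 30.00).
hole: A = −(43 × 17) = -731.00, centroid at (75.50, 36.50).
ΣA = 11269.00 mm², ΣAx_c = 1144809.50 mm³, ΣAy_c = 333318.50 mm³.
x_c = 1144809.50/11269.00 = 101.59 mm; y_c = 333318.50/11269.00 = 29.58 mm.

x_c = 101.59 mm, y_c = 29.58 mm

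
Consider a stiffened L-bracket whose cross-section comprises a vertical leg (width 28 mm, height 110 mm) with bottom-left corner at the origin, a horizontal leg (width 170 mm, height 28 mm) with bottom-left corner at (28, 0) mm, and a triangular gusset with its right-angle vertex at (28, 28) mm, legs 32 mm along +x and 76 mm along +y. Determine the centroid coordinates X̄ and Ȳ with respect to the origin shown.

vertical leg: A = 28 × 110 = 3080.00, centroid at (14.00, 55.00).
horizontal leg: A = 170 × 28 = 4760.00, centroid at (113.00, 14.00).
gusset: A = ½·32·76 = 1216.00, centroid at (38.67, 53.33).
ΣA = 9056.00 mm²
ΣAX̄ = (3080.00)(14.00) + (4760.00)(113.00) + (1216.00)(38.67) = 628018.67 mm³
ΣAȲ = (3080.00)(55.00) + (4760.00)(14.00) + (1216.00)(53.33) = 300893.33 mm³
X̄ = 628018.67 / 9056.00 = 69.35 mm
Ȳ = 300893.33 / 9056.00 = 33.23 mm

X̄ = 69.35 mm, Ȳ = 33.23 mm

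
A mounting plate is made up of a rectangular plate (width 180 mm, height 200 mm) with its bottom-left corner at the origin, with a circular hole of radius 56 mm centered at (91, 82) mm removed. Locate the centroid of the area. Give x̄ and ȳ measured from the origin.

x̄ = 89.62 mm, ȳ = 106.78 mm

plate: A = 180 × 200 = 36000.00, centroid at (90.00, 100.00).
hole: A = −π·56² = -9852.03, centroid at (91.00, 82.00).
ΣA = 26147.97 mm², ΣAx̄ = 2343464.85 mm³, ΣAȳ = 2792133.17 mm³.
x̄ = 2343464.85/26147.97 = 89.62 mm; ȳ = 2792133.17/26147.97 = 106.78 mm.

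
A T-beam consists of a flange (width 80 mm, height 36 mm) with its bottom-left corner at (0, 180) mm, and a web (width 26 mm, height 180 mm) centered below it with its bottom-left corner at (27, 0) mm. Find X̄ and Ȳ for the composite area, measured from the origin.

X̄ = 40.00 mm, Ȳ = 131.14 mm

Part | A | x̄ᵢ | ȳᵢ | A·x̄ᵢ | A·ȳᵢ
web | 4680.00 | 40.00 | 90.00 | 187200.00 | 421200.00
flange | 2880.00 | 40.00 | 198.00 | 115200.00 | 570240.00
Σ | 7560.00 |  |  | 302400.00 | 991440.00
X̄ = 302400.00 / 7560.00 = 40.00 mm
Ȳ = 991440.00 / 7560.00 = 131.14 mm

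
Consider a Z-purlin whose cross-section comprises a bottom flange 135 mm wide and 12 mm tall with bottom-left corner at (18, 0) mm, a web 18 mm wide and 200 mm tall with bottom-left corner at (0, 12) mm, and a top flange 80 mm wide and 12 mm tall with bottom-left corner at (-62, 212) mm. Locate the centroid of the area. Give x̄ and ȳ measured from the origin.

x̄ = 24.24 mm, ȳ = 100.68 mm

Part | A | x̄ᵢ | ȳᵢ | A·x̄ᵢ | A·ȳᵢ
bottom flange | 1620.00 | 85.50 | 6.00 | 138510.00 | 9720.00
web | 3600.00 | 9.00 | 112.00 | 32400.00 | 403200.00
top flange | 960.00 | -22.00 | 218.00 | -21120.00 | 209280.00
Σ | 6180.00 |  |  | 149790.00 | 622200.00
x̄ = 149790.00 / 6180.00 = 24.24 mm
ȳ = 622200.00 / 6180.00 = 100.68 mm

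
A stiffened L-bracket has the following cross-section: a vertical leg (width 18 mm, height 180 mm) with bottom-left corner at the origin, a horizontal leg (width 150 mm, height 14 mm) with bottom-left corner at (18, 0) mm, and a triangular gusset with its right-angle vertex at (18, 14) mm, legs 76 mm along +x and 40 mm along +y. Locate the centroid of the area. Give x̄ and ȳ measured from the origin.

Part | A | x̄ᵢ | ȳᵢ | A·x̄ᵢ | A·ȳᵢ
vertical leg | 3240.00 | 9.00 | 90.00 | 29160.00 | 291600.00
horizontal leg | 2100.00 | 93.00 | 7.00 | 195300.00 | 14700.00
gusset | 1520.00 | 43.33 | 27.33 | 65866.67 | 41546.67
Σ | 6860.00 |  |  | 290326.67 | 347846.67
x̄ = 290326.67 / 6860.00 = 42.32 mm
ȳ = 347846.67 / 6860.00 = 50.71 mm

x̄ = 42.32 mm, ȳ = 50.71 mm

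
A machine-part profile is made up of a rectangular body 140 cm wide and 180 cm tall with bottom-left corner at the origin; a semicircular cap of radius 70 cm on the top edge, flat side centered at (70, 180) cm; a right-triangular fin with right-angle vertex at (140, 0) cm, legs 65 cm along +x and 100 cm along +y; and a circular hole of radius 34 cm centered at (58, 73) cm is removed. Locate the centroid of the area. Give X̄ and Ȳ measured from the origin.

rectangular body: A = 140 × 180 = 25200.00, centroid at (70.00, 90.00).
semicircular top: A = ½π·70² = 7696.90, centroid at (70.00, 209.71).
triangular fin: A = ½·65·100 = 3250.00, centroid at (161.67, 33.33).
hole: A = −π·34² = -3631.68, centroid at (58.00, 73.00).
ΣA = 32515.22 cm²
ΣAX̄ = (25200.00)(70.00) + (7696.90)(70.00) + (3250.00)(161.67) + (-3631.68)(58.00) = 2617562.30 cm³
ΣAȲ = (25200.00)(90.00) + (7696.90)(209.71) + (3250.00)(33.33) + (-3631.68)(73.00) = 3725329.64 cm³
X̄ = 2617562.30 / 32515.22 = 80.50 cm
Ȳ = 3725329.64 / 32515.22 = 114.57 cm

X̄ = 80.50 cm, Ȳ = 114.57 cm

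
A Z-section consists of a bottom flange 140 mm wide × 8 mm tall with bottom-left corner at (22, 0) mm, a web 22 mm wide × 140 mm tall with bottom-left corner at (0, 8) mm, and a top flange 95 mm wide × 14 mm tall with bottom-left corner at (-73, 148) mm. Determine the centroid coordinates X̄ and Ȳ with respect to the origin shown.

bottom flange: A = 140 × 8 = 1120.00, centroid at (92.00, 4.00).
web: A = 22 × 140 = 3080.00, centroid at (11.00, 78.00).
top flange: A = 95 × 14 = 1330.00, centroid at (-25.50, 155.00).
ΣA = 5530.00 mm²
ΣAX̄ = (1120.00)(92.00) + (3080.00)(11.00) + (1330.00)(-25.50) = 103005.00 mm³
ΣAȲ = (1120.00)(4.00) + (3080.00)(78.00) + (1330.00)(155.00) = 450870.00 mm³
X̄ = 103005.00 / 5530.00 = 18.63 mm
Ȳ = 450870.00 / 5530.00 = 81.53 mm

X̄ = 18.63 mm, Ȳ = 81.53 mm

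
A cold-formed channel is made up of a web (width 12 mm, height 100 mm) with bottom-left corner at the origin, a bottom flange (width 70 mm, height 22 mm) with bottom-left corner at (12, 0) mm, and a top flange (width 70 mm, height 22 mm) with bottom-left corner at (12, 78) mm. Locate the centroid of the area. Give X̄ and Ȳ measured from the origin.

Part | A | x̄ᵢ | ȳᵢ | A·x̄ᵢ | A·ȳᵢ
web | 1200.00 | 6.00 | 50.00 | 7200.00 | 60000.00
bottom flange | 1540.00 | 47.00 | 11.00 | 72380.00 | 16940.00
top flange | 1540.00 | 47.00 | 89.00 | 72380.00 | 137060.00
Σ | 4280.00 |  |  | 151960.00 | 214000.00
X̄ = 151960.00 / 4280.00 = 35.50 mm
Ȳ = 214000.00 / 4280.00 = 50.00 mm

X̄ = 35.50 mm, Ȳ = 50.00 mm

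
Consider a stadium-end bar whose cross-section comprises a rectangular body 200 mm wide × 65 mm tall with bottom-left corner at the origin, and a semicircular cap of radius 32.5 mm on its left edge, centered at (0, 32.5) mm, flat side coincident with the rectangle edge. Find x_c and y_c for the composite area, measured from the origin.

x_c = 87.12 mm, y_c = 32.50 mm

Part | A | x̄ᵢ | ȳᵢ | A·x̄ᵢ | A·ȳᵢ
rectangular body | 13000.00 | 100.00 | 32.50 | 1300000.00 | 422500.00
semicircular end | 1659.15 | -13.79 | 32.50 | -22885.42 | 53922.49
Σ | 14659.15 |  |  | 1277114.58 | 476422.49
x_c = 1277114.58 / 14659.15 = 87.12 mm
y_c = 476422.49 / 14659.15 = 32.50 mm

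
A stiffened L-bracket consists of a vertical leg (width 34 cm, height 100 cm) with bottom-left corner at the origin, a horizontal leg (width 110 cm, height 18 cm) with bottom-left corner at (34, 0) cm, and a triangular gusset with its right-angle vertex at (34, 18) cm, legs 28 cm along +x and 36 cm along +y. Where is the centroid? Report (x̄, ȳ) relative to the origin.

vertical leg: A = 34 × 100 = 3400.00, centroid at (17.00, 50.00).
horizontal leg: A = 110 × 18 = 1980.00, centroid at (89.00, 9.00).
gusset: A = ½·28·36 = 504.00, centroid at (43.33, 30.00).
ΣA = 5884.00 cm², ΣAx̄ = 255860.00 cm³, ΣAȳ = 202940.00 cm³.
x̄ = 255860.00/5884.00 = 43.48 cm; ȳ = 202940.00/5884.00 = 34.49 cm.

x̄ = 43.48 cm, ȳ = 34.49 cm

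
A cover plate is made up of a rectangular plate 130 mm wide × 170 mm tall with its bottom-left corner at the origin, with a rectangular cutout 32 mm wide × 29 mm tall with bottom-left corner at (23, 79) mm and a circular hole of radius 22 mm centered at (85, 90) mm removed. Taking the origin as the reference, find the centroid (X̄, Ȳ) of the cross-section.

X̄ = 64.68 mm, Ȳ = 84.21 mm

plate: A = 130 × 170 = 22100.00, centroid at (65.00, 85.00).
hole 1: A = −(32 × 29) = -928.00, centroid at (39.00, 93.50).
hole 2: A = −π·22² = -1520.53, centroid at (85.00, 90.00).
ΣA = 19651.47 mm², ΣAX̄ = 1271062.88 mm³, ΣAȲ = 1654884.22 mm³.
X̄ = 1271062.88/19651.47 = 64.68 mm; Ȳ = 1654884.22/19651.47 = 84.21 mm.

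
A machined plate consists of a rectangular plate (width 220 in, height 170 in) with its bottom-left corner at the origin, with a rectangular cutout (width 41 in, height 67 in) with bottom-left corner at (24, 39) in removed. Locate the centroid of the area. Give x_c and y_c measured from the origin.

Part | A | x̄ᵢ | ȳᵢ | A·x̄ᵢ | A·ȳᵢ
plate | 37400.00 | 110.00 | 85.00 | 4114000.00 | 3179000.00
hole | -2747.00 | 44.50 | 72.50 | -122241.50 | -199157.50
Σ | 34653.00 |  |  | 3991758.50 | 2979842.50
x_c = 3991758.50 / 34653.00 = 115.19 in
y_c = 2979842.50 / 34653.00 = 85.99 in

x_c = 115.19 in, y_c = 85.99 in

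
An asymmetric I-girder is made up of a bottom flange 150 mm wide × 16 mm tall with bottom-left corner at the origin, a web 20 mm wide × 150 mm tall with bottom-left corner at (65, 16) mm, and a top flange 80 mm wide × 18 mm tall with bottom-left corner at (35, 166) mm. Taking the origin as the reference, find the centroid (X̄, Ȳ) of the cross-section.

X̄ = 75.00 mm, Ȳ = 79.56 mm

bottom flange: A = 150 × 16 = 2400.00, centroid at (75.00, 8.00).
web: A = 20 × 150 = 3000.00, centroid at (75.00, 91.00).
top flange: A = 80 × 18 = 1440.00, centroid at (75.00, 175.00).
ΣA = 6840.00 mm², ΣAX̄ = 513000.00 mm³, ΣAȲ = 544200.00 mm³.
X̄ = 513000.00/6840.00 = 75.00 mm; Ȳ = 544200.00/6840.00 = 79.56 mm.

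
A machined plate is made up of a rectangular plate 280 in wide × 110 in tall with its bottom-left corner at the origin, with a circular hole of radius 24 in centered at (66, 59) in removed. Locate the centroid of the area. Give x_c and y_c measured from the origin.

plate: A = 280 × 110 = 30800.00, centroid at (140.00, 55.00).
hole: A = −π·24² = -1809.56, centroid at (66.00, 59.00).
ΣA = 28990.44 in²
ΣAx_c = (30800.00)(140.00) + (-1809.56)(66.00) = 4192569.21 in³
ΣAy_c = (30800.00)(55.00) + (-1809.56)(59.00) = 1587236.12 in³
x_c = 4192569.21 / 28990.44 = 144.62 in
y_c = 1587236.12 / 28990.44 = 54.75 in

x_c = 144.62 in, y_c = 54.75 in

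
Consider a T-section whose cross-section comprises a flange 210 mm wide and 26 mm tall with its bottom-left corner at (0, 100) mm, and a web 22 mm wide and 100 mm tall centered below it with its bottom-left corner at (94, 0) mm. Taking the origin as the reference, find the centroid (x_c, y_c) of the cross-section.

Part | A | x̄ᵢ | ȳᵢ | A·x̄ᵢ | A·ȳᵢ
web | 2200.00 | 105.00 | 50.00 | 231000.00 | 110000.00
flange | 5460.00 | 105.00 | 113.00 | 573300.00 | 616980.00
Σ | 7660.00 |  |  | 804300.00 | 726980.00
x_c = 804300.00 / 7660.00 = 105.00 mm
y_c = 726980.00 / 7660.00 = 94.91 mm

x_c = 105.00 mm, y_c = 94.91 mm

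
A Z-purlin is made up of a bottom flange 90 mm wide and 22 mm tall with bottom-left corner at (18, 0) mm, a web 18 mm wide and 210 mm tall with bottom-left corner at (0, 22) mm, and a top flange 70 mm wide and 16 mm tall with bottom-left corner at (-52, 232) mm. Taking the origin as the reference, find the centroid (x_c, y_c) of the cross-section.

x_c = 20.31 mm, y_c = 112.01 mm

bottom flange: A = 90 × 22 = 1980.00, centroid at (63.00, 11.00).
web: A = 18 × 210 = 3780.00, centroid at (9.00, 127.00).
top flange: A = 70 × 16 = 1120.00, centroid at (-17.00, 240.00).
ΣA = 6880.00 mm²
ΣAx_c = (1980.00)(63.00) + (3780.00)(9.00) + (1120.00)(-17.00) = 139720.00 mm³
ΣAy_c = (1980.00)(11.00) + (3780.00)(127.00) + (1120.00)(240.00) = 770640.00 mm³
x_c = 139720.00 / 6880.00 = 20.31 mm
y_c = 770640.00 / 6880.00 = 112.01 mm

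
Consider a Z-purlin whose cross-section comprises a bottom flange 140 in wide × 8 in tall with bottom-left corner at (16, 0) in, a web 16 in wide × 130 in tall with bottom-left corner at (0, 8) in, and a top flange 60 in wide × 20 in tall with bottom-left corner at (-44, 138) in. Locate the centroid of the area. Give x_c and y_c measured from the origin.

x_c = 21.85 in, y_c = 75.89 in

bottom flange: A = 140 × 8 = 1120.00, centroid at (86.00, 4.00).
web: A = 16 × 130 = 2080.00, centroid at (8.00, 73.00).
top flange: A = 60 × 20 = 1200.00, centroid at (-14.00, 148.00).
ΣA = 4400.00 in²
ΣAx_c = (1120.00)(86.00) + (2080.00)(8.00) + (1200.00)(-14.00) = 96160.00 in³
ΣAy_c = (1120.00)(4.00) + (2080.00)(73.00) + (1200.00)(148.00) = 333920.00 in³
x_c = 96160.00 / 4400.00 = 21.85 in
y_c = 333920.00 / 4400.00 = 75.89 in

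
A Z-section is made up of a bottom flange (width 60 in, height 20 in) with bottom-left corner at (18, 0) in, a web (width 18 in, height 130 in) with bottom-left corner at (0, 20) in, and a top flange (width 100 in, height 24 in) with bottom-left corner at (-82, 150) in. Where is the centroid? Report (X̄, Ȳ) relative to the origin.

X̄ = 0.31 in, Ȳ = 100.96 in

bottom flange: A = 60 × 20 = 1200.00, centroid at (48.00, 10.00).
web: A = 18 × 130 = 2340.00, centroid at (9.00, 85.00).
top flange: A = 100 × 24 = 2400.00, centroid at (-32.00, 162.00).
ΣA = 5940.00 in², ΣAX̄ = 1860.00 in³, ΣAȲ = 599700.00 in³.
X̄ = 1860.00/5940.00 = 0.31 in; Ȳ = 599700.00/5940.00 = 100.96 in.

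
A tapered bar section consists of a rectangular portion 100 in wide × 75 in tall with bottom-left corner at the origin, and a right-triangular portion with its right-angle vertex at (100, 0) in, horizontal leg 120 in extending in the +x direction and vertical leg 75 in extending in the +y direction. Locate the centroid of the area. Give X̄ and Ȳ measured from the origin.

rectangular portion: A = 100 × 75 = 7500.00, centroid at (50.00, 37.50).
triangular portion: A = ½·120·75 = 4500.00, centroid at (140.00, 25.00).
ΣA = 12000.00 in²
ΣAX̄ = (7500.00)(50.00) + (4500.00)(140.00) = 1005000.00 in³
ΣAȲ = (7500.00)(37.50) + (4500.00)(25.00) = 393750.00 in³
X̄ = 1005000.00 / 12000.00 = 83.75 in
Ȳ = 393750.00 / 12000.00 = 32.81 in

X̄ = 83.75 in, Ȳ = 32.81 in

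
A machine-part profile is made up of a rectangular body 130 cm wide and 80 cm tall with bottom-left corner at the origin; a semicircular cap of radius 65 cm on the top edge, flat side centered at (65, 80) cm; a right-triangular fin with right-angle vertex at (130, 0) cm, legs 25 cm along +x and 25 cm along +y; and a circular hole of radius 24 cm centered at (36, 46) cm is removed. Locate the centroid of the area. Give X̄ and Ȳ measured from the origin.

X̄ = 69.85 cm, Ȳ = 67.53 cm

rectangular body: A = 130 × 80 = 10400.00, centroid at (65.00, 40.00).
semicircular top: A = ½π·65² = 6636.61, centroid at (65.00, 107.59).
triangular fin: A = ½·25·25 = 312.50, centroid at (138.33, 8.33).
hole: A = −π·24² = -1809.56, centroid at (36.00, 46.00).
ΣA = 15539.56 cm², ΣAX̄ = 1085465.04 cm³, ΣAȲ = 1049377.02 cm³.
X̄ = 1085465.04/15539.56 = 69.85 cm; Ȳ = 1049377.02/15539.56 = 67.53 cm.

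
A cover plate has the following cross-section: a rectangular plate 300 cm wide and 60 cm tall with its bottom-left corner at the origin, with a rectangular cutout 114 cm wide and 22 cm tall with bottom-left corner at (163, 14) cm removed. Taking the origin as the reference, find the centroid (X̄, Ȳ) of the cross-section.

X̄ = 138.67 cm, Ȳ = 30.81 cm

plate: A = 300 × 60 = 18000.00, centroid at (150.00, 30.00).
hole: A = −(114 × 22) = -2508.00, centroid at (220.00, 25.00).
ΣA = 15492.00 cm², ΣAX̄ = 2148240.00 cm³, ΣAȲ = 477300.00 cm³.
X̄ = 2148240.00/15492.00 = 138.67 cm; Ȳ = 477300.00/15492.00 = 30.81 cm.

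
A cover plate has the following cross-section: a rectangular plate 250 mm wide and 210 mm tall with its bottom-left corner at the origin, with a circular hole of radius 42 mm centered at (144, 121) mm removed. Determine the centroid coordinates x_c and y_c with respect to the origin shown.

Part | A | x̄ᵢ | ȳᵢ | A·x̄ᵢ | A·ȳᵢ
plate | 52500.00 | 125.00 | 105.00 | 6562500.00 | 5512500.00
hole | -5541.77 | 144.00 | 121.00 | -798014.80 | -670554.10
Σ | 46958.23 |  |  | 5764485.20 | 4841945.90
x_c = 5764485.20 / 46958.23 = 122.76 mm
y_c = 4841945.90 / 46958.23 = 103.11 mm

x_c = 122.76 mm, y_c = 103.11 mm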